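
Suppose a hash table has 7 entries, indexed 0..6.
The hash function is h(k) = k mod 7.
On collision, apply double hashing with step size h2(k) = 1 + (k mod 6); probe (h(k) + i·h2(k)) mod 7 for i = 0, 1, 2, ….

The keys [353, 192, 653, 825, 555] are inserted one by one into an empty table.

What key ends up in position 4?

353 hashes to 3; slot 3 is free → place at 3.
192 hashes to 3, h2=1; 3 taken → place at 4.
653 hashes to 2; slot 2 is free → place at 2.
825 hashes to 6; slot 6 is free → place at 6.
555 hashes to 2, h2=4; 2,6,3 taken → place at 0.
Table: [555, -, 653, 353, 192, -, 825]

192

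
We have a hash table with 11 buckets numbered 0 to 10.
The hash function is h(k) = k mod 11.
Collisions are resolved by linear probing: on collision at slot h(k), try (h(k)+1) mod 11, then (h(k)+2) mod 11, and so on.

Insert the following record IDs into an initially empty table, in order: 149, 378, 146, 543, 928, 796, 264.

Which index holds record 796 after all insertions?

149 hashes to 6; slot 6 is free -> place at 6.
378 hashes to 4; slot 4 is free -> place at 4.
146 hashes to 3; slot 3 is free -> place at 3.
543 hashes to 4; 4 taken -> place at 5.
928 hashes to 4; 4,5,6 taken -> place at 7.
796 hashes to 4; 4,5,6,7 taken -> place at 8.
264 hashes to 0; slot 0 is free -> place at 0.
Table: [264, -, -, 146, 378, 543, 149, 928, 796, -, -]

8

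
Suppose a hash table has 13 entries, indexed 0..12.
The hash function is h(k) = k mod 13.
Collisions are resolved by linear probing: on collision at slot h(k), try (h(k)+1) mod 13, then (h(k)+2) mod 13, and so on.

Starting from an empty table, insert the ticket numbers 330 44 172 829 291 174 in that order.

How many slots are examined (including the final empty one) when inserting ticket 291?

330 hashes to 5; slot 5 is free => place at 5.
44 hashes to 5; 5 taken => place at 6.
172 hashes to 3; slot 3 is free => place at 3.
829 hashes to 10; slot 10 is free => place at 10.
291 hashes to 5; 5,6 taken => place at 7.
174 hashes to 5; 5,6,7 taken => place at 8.
Table: [∅, ∅, ∅, 172, ∅, 330, 44, 291, 174, ∅, 829, ∅, ∅]

3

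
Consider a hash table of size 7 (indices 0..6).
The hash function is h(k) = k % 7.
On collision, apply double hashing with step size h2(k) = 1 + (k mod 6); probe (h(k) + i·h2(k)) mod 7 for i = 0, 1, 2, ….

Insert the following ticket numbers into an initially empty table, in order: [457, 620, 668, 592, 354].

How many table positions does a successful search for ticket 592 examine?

3

Insert 457: h=2, slot 2 empty -> index 2.
Insert 620: h=4, slot 4 empty -> index 4.
Insert 668: h=3, slot 3 empty -> index 3.
Insert 592: h=4, h2=5, slots 4,2 occupied -> index 0.
Insert 354: h=4, h2=1, slot 4 occupied -> index 5.
Table: [592, —, 457, 668, 620, 354, —]
Lookup 592: h=4, h2=5, probe 4,2,0 → found at 0.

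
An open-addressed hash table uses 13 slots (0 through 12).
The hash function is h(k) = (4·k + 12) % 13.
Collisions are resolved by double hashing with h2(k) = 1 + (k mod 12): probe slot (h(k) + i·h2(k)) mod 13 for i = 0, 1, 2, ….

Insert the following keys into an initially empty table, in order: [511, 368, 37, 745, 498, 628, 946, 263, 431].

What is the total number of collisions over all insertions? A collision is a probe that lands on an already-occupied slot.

Insert 511: h=2, slot 2 empty => index 2.
Insert 368: h=2, h2=9, slot 2 occupied => index 11.
Insert 37: h=4, slot 4 empty => index 4.
Insert 745: h=2, h2=2, slots 2,4 occupied => index 6.
Insert 498: h=2, h2=7, slot 2 occupied => index 9.
Insert 628: h=2, h2=5, slot 2 occupied => index 7.
Insert 946: h=0, slot 0 empty => index 0.
Insert 263: h=11, h2=12, slot 11 occupied => index 10.
Insert 431: h=7, h2=12, slots 7,6 occupied => index 5.
Table: [946, -, 511, -, 37, 431, 745, 628, -, 498, 263, 368, -]

8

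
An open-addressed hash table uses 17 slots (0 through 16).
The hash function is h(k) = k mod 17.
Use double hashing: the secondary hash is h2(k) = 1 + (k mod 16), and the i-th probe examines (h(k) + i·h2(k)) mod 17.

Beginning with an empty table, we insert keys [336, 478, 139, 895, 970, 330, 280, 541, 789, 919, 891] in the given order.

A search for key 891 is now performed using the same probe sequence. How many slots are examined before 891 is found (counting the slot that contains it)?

Insert 336: h=13, slot 13 empty => index 13.
Insert 478: h=2, slot 2 empty => index 2.
Insert 139: h=3, slot 3 empty => index 3.
Insert 895: h=11, slot 11 empty => index 11.
Insert 970: h=1, slot 1 empty => index 1.
Insert 330: h=7, slot 7 empty => index 7.
Insert 280: h=8, slot 8 empty => index 8.
Insert 541: h=14, slot 14 empty => index 14.
Insert 789: h=7, h2=6, slots 7,13,2,8,14,3 occupied => index 9.
Insert 919: h=1, h2=8, slots 1,9 occupied => index 0.
Insert 891: h=7, h2=12, slots 7,2,14,9 occupied => index 4.
Table: [919, 970, 478, 139, 891, ., ., 330, 280, 789, ., 895, ., 336, 541, ., .]
Lookup 891: h=7, h2=12, probe 7,2,14,9,4 → found at 4.

5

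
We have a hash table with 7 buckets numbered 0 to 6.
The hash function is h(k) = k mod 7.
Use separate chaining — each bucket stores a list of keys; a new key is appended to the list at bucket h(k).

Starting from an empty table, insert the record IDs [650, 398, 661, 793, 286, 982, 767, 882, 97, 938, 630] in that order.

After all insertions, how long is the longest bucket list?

4

650 -> bucket 6
398 -> bucket 6 (collision)
661 -> bucket 3
793 -> bucket 2
286 -> bucket 6 (collision)
982 -> bucket 2 (collision)
767 -> bucket 4
882 -> bucket 0
97 -> bucket 6 (collision)
938 -> bucket 0 (collision)
630 -> bucket 0 (collision)
Final buckets:
0: 882 -> 938 -> 630
1: ∅
2: 793 -> 982
3: 661
4: 767
5: ∅
6: 650 -> 398 -> 286 -> 97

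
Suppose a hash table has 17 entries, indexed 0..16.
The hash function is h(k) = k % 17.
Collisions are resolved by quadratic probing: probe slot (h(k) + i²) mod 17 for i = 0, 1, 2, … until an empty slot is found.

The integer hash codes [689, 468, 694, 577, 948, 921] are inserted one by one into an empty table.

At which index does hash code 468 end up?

10

689: h=9 → slot 9
468: h=9, probe 9,10 → slot 10
694: h=14 → slot 14
577: h=16 → slot 16
948: h=13 → slot 13
921: h=3 → slot 3
Table: [—, —, —, 921, —, —, —, —, —, 689, 468, —, —, 948, 694, —, 577]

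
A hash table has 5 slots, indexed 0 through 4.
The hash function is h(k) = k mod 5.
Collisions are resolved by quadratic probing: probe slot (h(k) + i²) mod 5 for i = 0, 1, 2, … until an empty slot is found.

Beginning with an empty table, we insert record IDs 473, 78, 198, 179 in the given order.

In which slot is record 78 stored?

473 hashes to 3; slot 3 is free → place at 3.
78 hashes to 3; 3 taken → place at 4.
198 hashes to 3; 3,4 taken → place at 2.
179 hashes to 4; 4 taken → place at 0.
Table: [179, ., 198, 473, 78]

4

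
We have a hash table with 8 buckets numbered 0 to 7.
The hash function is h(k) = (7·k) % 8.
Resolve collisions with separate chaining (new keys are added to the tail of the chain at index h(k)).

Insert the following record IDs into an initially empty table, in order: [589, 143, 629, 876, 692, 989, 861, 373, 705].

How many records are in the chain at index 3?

5

589 -> bucket 3
143 -> bucket 1
629 -> bucket 3 (collision)
876 -> bucket 4
692 -> bucket 4 (collision)
989 -> bucket 3 (collision)
861 -> bucket 3 (collision)
373 -> bucket 3 (collision)
705 -> bucket 7
Final buckets:
0: .
1: 143
2: .
3: 589 -> 629 -> 989 -> 861 -> 373
4: 876 -> 692
5: .
6: .
7: 705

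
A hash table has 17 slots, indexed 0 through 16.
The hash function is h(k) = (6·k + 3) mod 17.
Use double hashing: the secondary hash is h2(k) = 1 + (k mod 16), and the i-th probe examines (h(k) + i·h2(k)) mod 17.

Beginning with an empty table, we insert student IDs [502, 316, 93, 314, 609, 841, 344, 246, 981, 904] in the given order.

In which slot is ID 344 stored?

3

502 hashes to 6; slot 6 is free → place at 6.
316 hashes to 12; slot 12 is free → place at 12.
93 hashes to 0; slot 0 is free → place at 0.
314 hashes to 0, h2=11; 0 taken → place at 11.
609 hashes to 2; slot 2 is free → place at 2.
841 hashes to 0, h2=10; 0 taken → place at 10.
344 hashes to 10, h2=9; 10,2,11 taken → place at 3.
246 hashes to 0, h2=7; 0 taken → place at 7.
981 hashes to 7, h2=6; 7 taken → place at 13.
904 hashes to 4; slot 4 is free → place at 4.
Table: [93, —, 609, 344, 904, —, 502, 246, —, —, 841, 314, 316, 981, —, —, —]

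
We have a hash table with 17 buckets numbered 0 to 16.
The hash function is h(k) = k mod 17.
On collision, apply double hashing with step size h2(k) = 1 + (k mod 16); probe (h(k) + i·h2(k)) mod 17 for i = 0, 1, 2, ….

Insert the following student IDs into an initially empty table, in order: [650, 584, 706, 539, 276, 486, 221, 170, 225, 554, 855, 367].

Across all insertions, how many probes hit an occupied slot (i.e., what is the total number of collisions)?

10

650: h=4 -> slot 4
584: h=6 -> slot 6
706: h=9 -> slot 9
539: h=12 -> slot 12
276: h=4, h2=5, probe 4,9,14 -> slot 14
486: h=10 -> slot 10
221: h=0 -> slot 0
170: h=0, h2=11, probe 0,11 -> slot 11
225: h=4, h2=2, probe 4,6,8 -> slot 8
554: h=10, h2=11, probe 10,4,15 -> slot 15
855: h=5 -> slot 5
367: h=10, h2=16, probe 10,9,8,7 -> slot 7
Table: [221, -, -, -, 650, 855, 584, 367, 225, 706, 486, 170, 539, -, 276, 554, -]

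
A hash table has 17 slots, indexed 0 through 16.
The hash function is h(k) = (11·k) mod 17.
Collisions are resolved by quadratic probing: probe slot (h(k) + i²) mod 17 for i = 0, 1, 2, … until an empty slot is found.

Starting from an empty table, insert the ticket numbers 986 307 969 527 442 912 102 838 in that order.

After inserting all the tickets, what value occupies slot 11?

986 hashes to 0; slot 0 is free => place at 0.
307 hashes to 11; slot 11 is free => place at 11.
969 hashes to 0; 0 taken => place at 1.
527 hashes to 0; 0,1 taken => place at 4.
442 hashes to 0; 0,1,4 taken => place at 9.
912 hashes to 2; slot 2 is free => place at 2.
102 hashes to 0; 0,1,4,9 taken => place at 16.
838 hashes to 4; 4 taken => place at 5.
Table: [986, 969, 912, ∅, 527, 838, ∅, ∅, ∅, 442, ∅, 307, ∅, ∅, ∅, ∅, 102]

307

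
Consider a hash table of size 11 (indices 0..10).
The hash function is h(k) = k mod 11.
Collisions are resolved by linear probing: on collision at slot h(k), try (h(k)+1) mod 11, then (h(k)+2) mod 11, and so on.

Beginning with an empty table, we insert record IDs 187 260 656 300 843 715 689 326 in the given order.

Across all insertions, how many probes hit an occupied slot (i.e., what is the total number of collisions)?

13

187 hashes to 0; slot 0 is free => place at 0.
260 hashes to 7; slot 7 is free => place at 7.
656 hashes to 7; 7 taken => place at 8.
300 hashes to 3; slot 3 is free => place at 3.
843 hashes to 7; 7,8 taken => place at 9.
715 hashes to 0; 0 taken => place at 1.
689 hashes to 7; 7,8,9 taken => place at 10.
326 hashes to 7; 7,8,9,10,0,1 taken => place at 2.
Table: [187, 715, 326, 300, ., ., ., 260, 656, 843, 689]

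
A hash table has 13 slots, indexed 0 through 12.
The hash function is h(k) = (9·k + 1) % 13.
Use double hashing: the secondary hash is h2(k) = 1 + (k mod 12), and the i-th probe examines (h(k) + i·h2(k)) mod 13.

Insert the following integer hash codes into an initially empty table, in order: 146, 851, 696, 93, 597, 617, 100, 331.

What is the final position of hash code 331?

11

Insert 146: h=2, slot 2 empty => index 2.
Insert 851: h=3, slot 3 empty => index 3.
Insert 696: h=12, slot 12 empty => index 12.
Insert 93: h=6, slot 6 empty => index 6.
Insert 597: h=5, slot 5 empty => index 5.
Insert 617: h=3, h2=6, slot 3 occupied => index 9.
Insert 100: h=4, slot 4 empty => index 4.
Insert 331: h=3, h2=8, slot 3 occupied => index 11.
Table: [_, _, 146, 851, 100, 597, 93, _, _, 617, _, 331, 696]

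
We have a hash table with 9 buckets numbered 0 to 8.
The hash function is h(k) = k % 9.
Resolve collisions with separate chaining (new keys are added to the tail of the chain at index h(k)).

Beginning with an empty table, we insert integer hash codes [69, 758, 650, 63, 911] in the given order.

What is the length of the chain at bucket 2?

Insert 69: h=6, bucket 6 empty → new chain.
Insert 758: h=2, bucket 2 empty → new chain.
Insert 650: h=2, bucket 2 nonempty → append to chain.
Insert 63: h=0, bucket 0 empty → new chain.
Insert 911: h=2, bucket 2 nonempty → append to chain.
Final buckets:
0: 63
1: —
2: 758 -> 650 -> 911
3: —
4: —
5: —
6: 69
7: —
8: —

3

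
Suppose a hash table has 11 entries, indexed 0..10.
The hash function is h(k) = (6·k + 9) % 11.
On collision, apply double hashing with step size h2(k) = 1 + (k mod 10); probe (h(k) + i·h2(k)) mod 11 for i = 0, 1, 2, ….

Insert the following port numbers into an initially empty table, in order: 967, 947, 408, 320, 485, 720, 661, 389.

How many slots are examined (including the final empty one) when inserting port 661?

Insert 967: h=3, slot 3 empty -> index 3.
Insert 947: h=4, slot 4 empty -> index 4.
Insert 408: h=4, h2=9, slot 4 occupied -> index 2.
Insert 320: h=4, h2=1, slot 4 occupied -> index 5.
Insert 485: h=4, h2=6, slot 4 occupied -> index 10.
Insert 720: h=6, slot 6 empty -> index 6.
Insert 661: h=4, h2=2, slots 4,6 occupied -> index 8.
Insert 389: h=0, slot 0 empty -> index 0.
Table: [389, _, 408, 967, 947, 320, 720, _, 661, _, 485]

3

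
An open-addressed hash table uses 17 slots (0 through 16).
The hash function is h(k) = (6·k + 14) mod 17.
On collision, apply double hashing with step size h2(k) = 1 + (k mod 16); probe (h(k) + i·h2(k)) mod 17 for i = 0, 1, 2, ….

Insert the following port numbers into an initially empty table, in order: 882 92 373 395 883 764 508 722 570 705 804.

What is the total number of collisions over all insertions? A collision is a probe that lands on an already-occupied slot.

8

882 hashes to 2; slot 2 is free → place at 2.
92 hashes to 5; slot 5 is free → place at 5.
373 hashes to 8; slot 8 is free → place at 8.
395 hashes to 4; slot 4 is free → place at 4.
883 hashes to 8, h2=4; 8 taken → place at 12.
764 hashes to 8, h2=13; 8,4 taken → place at 0.
508 hashes to 2, h2=13; 2 taken → place at 15.
722 hashes to 11; slot 11 is free → place at 11.
570 hashes to 0, h2=11; 0,11,5 taken → place at 16.
705 hashes to 11, h2=2; 11 taken → place at 13.
804 hashes to 10; slot 10 is free → place at 10.
Table: [764, ., 882, ., 395, 92, ., ., 373, ., 804, 722, 883, 705, ., 508, 570]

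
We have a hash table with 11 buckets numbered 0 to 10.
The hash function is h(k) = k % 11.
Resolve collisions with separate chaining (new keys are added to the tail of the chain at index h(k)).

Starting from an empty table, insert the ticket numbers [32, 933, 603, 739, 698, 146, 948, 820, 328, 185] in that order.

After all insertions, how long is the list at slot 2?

32 → bucket 10
933 → bucket 9
603 → bucket 9 (collision)
739 → bucket 2
698 → bucket 5
146 → bucket 3
948 → bucket 2 (collision)
820 → bucket 6
328 → bucket 9 (collision)
185 → bucket 9 (collision)
Final buckets:
0: _
1: _
2: 739 -> 948
3: 146
4: _
5: 698
6: 820
7: _
8: _
9: 933 -> 603 -> 328 -> 185
10: 32

2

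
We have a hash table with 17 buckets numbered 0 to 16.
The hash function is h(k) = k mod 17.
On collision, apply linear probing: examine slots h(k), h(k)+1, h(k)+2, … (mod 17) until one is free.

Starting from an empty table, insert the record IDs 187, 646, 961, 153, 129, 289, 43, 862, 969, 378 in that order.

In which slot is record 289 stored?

187: h=0 -> slot 0
646: h=0, probe 0,1 -> slot 1
961: h=9 -> slot 9
153: h=0, probe 0,1,2 -> slot 2
129: h=10 -> slot 10
289: h=0, probe 0,1,2,3 -> slot 3
43: h=9, probe 9,10,11 -> slot 11
862: h=12 -> slot 12
969: h=0, probe 0,1,2,3,4 -> slot 4
378: h=4, probe 4,5 -> slot 5
Table: [187, 646, 153, 289, 969, 378, ., ., ., 961, 129, 43, 862, ., ., ., .]

3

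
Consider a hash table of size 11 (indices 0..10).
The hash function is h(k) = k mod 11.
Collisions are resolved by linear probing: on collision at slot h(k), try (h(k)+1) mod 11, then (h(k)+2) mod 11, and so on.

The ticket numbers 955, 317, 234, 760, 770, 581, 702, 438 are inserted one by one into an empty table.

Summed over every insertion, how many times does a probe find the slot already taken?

18

955 hashes to 9; slot 9 is free => place at 9.
317 hashes to 9; 9 taken => place at 10.
234 hashes to 3; slot 3 is free => place at 3.
760 hashes to 1; slot 1 is free => place at 1.
770 hashes to 0; slot 0 is free => place at 0.
581 hashes to 9; 9,10,0,1 taken => place at 2.
702 hashes to 9; 9,10,0,1,2,3 taken => place at 4.
438 hashes to 9; 9,10,0,1,2,3,4 taken => place at 5.
Table: [770, 760, 581, 234, 702, 438, -, -, -, 955, 317]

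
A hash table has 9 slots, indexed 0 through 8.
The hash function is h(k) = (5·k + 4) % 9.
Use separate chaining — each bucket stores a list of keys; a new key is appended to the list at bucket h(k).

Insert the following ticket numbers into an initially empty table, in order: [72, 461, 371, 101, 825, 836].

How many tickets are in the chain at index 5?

72 → bucket 4
461 → bucket 5
371 → bucket 5 (collision)
101 → bucket 5 (collision)
825 → bucket 7
836 → bucket 8
Final buckets:
0: ∅
1: ∅
2: ∅
3: ∅
4: 72
5: 461 -> 371 -> 101
6: ∅
7: 825
8: 836

3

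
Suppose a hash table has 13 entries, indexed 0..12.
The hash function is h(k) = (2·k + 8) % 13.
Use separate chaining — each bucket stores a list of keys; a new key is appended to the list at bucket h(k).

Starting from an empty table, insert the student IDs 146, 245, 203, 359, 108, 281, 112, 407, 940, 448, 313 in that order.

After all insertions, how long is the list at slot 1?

1

146 -> bucket 1
245 -> bucket 4
203 -> bucket 11
359 -> bucket 11 (collision)
108 -> bucket 3
281 -> bucket 11 (collision)
112 -> bucket 11 (collision)
407 -> bucket 3 (collision)
940 -> bucket 3 (collision)
448 -> bucket 7
313 -> bucket 10
Final buckets:
0: —
1: 146
2: —
3: 108 -> 407 -> 940
4: 245
5: —
6: —
7: 448
8: —
9: —
10: 313
11: 203 -> 359 -> 281 -> 112
12: —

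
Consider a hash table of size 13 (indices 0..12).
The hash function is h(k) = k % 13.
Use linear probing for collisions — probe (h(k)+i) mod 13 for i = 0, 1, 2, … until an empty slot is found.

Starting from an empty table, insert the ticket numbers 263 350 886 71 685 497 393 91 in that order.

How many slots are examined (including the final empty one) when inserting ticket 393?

3

263 hashes to 3; slot 3 is free -> place at 3.
350 hashes to 12; slot 12 is free -> place at 12.
886 hashes to 2; slot 2 is free -> place at 2.
71 hashes to 6; slot 6 is free -> place at 6.
685 hashes to 9; slot 9 is free -> place at 9.
497 hashes to 3; 3 taken -> place at 4.
393 hashes to 3; 3,4 taken -> place at 5.
91 hashes to 0; slot 0 is free -> place at 0.
Table: [91, ∅, 886, 263, 497, 393, 71, ∅, ∅, 685, ∅, ∅, 350]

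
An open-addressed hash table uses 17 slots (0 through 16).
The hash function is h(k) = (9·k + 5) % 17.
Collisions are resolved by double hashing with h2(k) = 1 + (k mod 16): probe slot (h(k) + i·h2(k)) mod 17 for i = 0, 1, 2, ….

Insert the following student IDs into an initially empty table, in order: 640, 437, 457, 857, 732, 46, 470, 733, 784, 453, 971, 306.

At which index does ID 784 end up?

7

640: h=2 => slot 2
437: h=11 => slot 11
457: h=4 => slot 4
857: h=0 => slot 0
732: h=14 => slot 14
46: h=11, h2=15, probe 11,9 => slot 9
470: h=2, h2=7, probe 2,9,16 => slot 16
733: h=6 => slot 6
784: h=6, h2=1, probe 6,7 => slot 7
453: h=2, h2=6, probe 2,8 => slot 8
971: h=6, h2=12, probe 6,1 => slot 1
306: h=5 => slot 5
Table: [857, 971, 640, _, 457, 306, 733, 784, 453, 46, _, 437, _, _, 732, _, 470]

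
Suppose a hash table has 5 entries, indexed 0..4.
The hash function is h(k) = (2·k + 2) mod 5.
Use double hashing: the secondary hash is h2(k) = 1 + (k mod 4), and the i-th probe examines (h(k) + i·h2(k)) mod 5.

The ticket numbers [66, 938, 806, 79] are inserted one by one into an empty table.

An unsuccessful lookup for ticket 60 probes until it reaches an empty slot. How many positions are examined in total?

66: h=4 -> slot 4
938: h=3 -> slot 3
806: h=4, h2=3, probe 4,2 -> slot 2
79: h=0 -> slot 0
Table: [79, ∅, 806, 938, 66]
Lookup 60: h=2, h2=1, probe 2,3,4,0,1 → slot 1 empty, not found.

5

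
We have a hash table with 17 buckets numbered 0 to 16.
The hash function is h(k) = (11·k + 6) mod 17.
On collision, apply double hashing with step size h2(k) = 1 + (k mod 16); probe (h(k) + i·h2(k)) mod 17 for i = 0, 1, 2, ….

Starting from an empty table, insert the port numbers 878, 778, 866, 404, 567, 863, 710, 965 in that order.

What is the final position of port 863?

878 hashes to 8; slot 8 is free => place at 8.
778 hashes to 13; slot 13 is free => place at 13.
866 hashes to 12; slot 12 is free => place at 12.
404 hashes to 13, h2=5; 13 taken => place at 1.
567 hashes to 4; slot 4 is free => place at 4.
863 hashes to 13, h2=16; 13,12 taken => place at 11.
710 hashes to 13, h2=7; 13 taken => place at 3.
965 hashes to 13, h2=6; 13 taken => place at 2.
Table: [—, 404, 965, 710, 567, —, —, —, 878, —, —, 863, 866, 778, —, —, —]

11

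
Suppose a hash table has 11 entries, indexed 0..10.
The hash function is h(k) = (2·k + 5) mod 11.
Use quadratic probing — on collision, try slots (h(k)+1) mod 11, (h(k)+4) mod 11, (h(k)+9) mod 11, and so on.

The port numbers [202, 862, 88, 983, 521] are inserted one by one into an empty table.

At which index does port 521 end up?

Insert 202: h=2, slot 2 empty => index 2.
Insert 862: h=2, slot 2 occupied => index 3.
Insert 88: h=5, slot 5 empty => index 5.
Insert 983: h=2, slots 2,3 occupied => index 6.
Insert 521: h=2, slots 2,3,6 occupied => index 0.
Table: [521, -, 202, 862, -, 88, 983, -, -, -, -]

0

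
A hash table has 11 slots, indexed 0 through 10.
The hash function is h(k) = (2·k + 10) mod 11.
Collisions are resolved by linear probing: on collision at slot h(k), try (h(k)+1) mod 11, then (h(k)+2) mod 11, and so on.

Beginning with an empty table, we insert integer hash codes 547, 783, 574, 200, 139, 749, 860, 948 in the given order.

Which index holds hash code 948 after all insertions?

547 hashes to 4; slot 4 is free -> place at 4.
783 hashes to 3; slot 3 is free -> place at 3.
574 hashes to 3; 3,4 taken -> place at 5.
200 hashes to 3; 3,4,5 taken -> place at 6.
139 hashes to 2; slot 2 is free -> place at 2.
749 hashes to 1; slot 1 is free -> place at 1.
860 hashes to 3; 3,4,5,6 taken -> place at 7.
948 hashes to 3; 3,4,5,6,7 taken -> place at 8.
Table: [_, 749, 139, 783, 547, 574, 200, 860, 948, _, _]

8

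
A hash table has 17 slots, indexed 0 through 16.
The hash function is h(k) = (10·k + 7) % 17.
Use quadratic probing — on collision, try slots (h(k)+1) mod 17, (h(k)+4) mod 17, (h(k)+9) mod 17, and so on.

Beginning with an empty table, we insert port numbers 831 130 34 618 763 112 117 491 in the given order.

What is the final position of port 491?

13

831: h=4 → slot 4
130: h=15 → slot 15
34: h=7 → slot 7
618: h=16 → slot 16
763: h=4, probe 4,5 → slot 5
112: h=5, probe 5,6 → slot 6
117: h=4, probe 4,5,8 → slot 8
491: h=4, probe 4,5,8,13 → slot 13
Table: [∅, ∅, ∅, ∅, 831, 763, 112, 34, 117, ∅, ∅, ∅, ∅, 491, ∅, 130, 618]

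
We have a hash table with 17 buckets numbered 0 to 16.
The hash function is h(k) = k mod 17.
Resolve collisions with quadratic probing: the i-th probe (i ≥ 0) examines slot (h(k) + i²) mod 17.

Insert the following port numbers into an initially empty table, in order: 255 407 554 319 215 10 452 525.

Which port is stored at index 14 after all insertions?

10

Insert 255: h=0, slot 0 empty => index 0.
Insert 407: h=16, slot 16 empty => index 16.
Insert 554: h=10, slot 10 empty => index 10.
Insert 319: h=13, slot 13 empty => index 13.
Insert 215: h=11, slot 11 empty => index 11.
Insert 10: h=10, slots 10,11 occupied => index 14.
Insert 452: h=10, slots 10,11,14 occupied => index 2.
Insert 525: h=15, slot 15 empty => index 15.
Table: [255, _, 452, _, _, _, _, _, _, _, 554, 215, _, 319, 10, 525, 407]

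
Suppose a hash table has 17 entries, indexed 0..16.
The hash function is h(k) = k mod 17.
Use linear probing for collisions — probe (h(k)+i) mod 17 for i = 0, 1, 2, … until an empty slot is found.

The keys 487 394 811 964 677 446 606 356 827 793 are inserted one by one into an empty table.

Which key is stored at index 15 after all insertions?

487 hashes to 11; slot 11 is free => place at 11.
394 hashes to 3; slot 3 is free => place at 3.
811 hashes to 12; slot 12 is free => place at 12.
964 hashes to 12; 12 taken => place at 13.
677 hashes to 14; slot 14 is free => place at 14.
446 hashes to 4; slot 4 is free => place at 4.
606 hashes to 11; 11,12,13,14 taken => place at 15.
356 hashes to 16; slot 16 is free => place at 16.
827 hashes to 11; 11,12,13,14,15,16 taken => place at 0.
793 hashes to 11; 11,12,13,14,15,16,0 taken => place at 1.
Table: [827, 793, _, 394, 446, _, _, _, _, _, _, 487, 811, 964, 677, 606, 356]

606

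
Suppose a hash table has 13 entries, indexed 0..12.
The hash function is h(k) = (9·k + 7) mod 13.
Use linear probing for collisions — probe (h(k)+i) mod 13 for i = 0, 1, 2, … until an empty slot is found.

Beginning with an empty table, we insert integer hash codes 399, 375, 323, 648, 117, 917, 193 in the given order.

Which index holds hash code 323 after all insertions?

399: h=10 => slot 10
375: h=2 => slot 2
323: h=2, probe 2,3 => slot 3
648: h=2, probe 2,3,4 => slot 4
117: h=7 => slot 7
917: h=5 => slot 5
193: h=2, probe 2,3,4,5,6 => slot 6
Table: [—, —, 375, 323, 648, 917, 193, 117, —, —, 399, —, —]

3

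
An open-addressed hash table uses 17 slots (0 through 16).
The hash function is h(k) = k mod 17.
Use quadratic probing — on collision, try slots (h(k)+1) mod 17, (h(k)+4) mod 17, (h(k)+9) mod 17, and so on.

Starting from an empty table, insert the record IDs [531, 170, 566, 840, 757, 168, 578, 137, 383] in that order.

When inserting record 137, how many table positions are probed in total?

531: h=4 => slot 4
170: h=0 => slot 0
566: h=5 => slot 5
840: h=7 => slot 7
757: h=9 => slot 9
168: h=15 => slot 15
578: h=0, probe 0,1 => slot 1
137: h=1, probe 1,2 => slot 2
383: h=9, probe 9,10 => slot 10
Table: [170, 578, 137, ., 531, 566, ., 840, ., 757, 383, ., ., ., ., 168, .]

2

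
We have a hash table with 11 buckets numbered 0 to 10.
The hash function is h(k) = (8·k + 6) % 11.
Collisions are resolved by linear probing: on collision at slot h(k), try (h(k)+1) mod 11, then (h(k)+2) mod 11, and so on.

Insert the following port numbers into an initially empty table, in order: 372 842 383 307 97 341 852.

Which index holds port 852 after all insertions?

372: h=1 => slot 1
842: h=10 => slot 10
383: h=1, probe 1,2 => slot 2
307: h=9 => slot 9
97: h=1, probe 1,2,3 => slot 3
341: h=6 => slot 6
852: h=2, probe 2,3,4 => slot 4
Table: [., 372, 383, 97, 852, ., 341, ., ., 307, 842]

4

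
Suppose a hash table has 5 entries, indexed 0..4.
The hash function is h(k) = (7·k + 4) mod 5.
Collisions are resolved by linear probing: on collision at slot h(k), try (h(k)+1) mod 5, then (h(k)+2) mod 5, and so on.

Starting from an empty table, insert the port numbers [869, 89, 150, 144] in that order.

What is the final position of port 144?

869: h=2 -> slot 2
89: h=2, probe 2,3 -> slot 3
150: h=4 -> slot 4
144: h=2, probe 2,3,4,0 -> slot 0
Table: [144, ∅, 869, 89, 150]

0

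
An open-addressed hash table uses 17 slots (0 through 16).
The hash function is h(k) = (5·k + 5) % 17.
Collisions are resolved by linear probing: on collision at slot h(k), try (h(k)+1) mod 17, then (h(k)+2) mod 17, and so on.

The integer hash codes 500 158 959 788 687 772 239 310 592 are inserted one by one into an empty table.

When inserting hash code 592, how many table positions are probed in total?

500: h=6 => slot 6
158: h=13 => slot 13
959: h=6, probe 6,7 => slot 7
788: h=1 => slot 1
687: h=6, probe 6,7,8 => slot 8
772: h=6, probe 6,7,8,9 => slot 9
239: h=10 => slot 10
310: h=8, probe 8,9,10,11 => slot 11
592: h=7, probe 7,8,9,10,11,12 => slot 12
Table: [_, 788, _, _, _, _, 500, 959, 687, 772, 239, 310, 592, 158, _, _, _]

6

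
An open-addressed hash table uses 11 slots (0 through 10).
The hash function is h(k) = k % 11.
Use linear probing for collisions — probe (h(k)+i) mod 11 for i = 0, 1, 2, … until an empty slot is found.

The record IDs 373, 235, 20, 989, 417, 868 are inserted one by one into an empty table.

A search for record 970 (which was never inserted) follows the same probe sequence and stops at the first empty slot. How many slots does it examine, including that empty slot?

373: h=10 -> slot 10
235: h=4 -> slot 4
20: h=9 -> slot 9
989: h=10, probe 10,0 -> slot 0
417: h=10, probe 10,0,1 -> slot 1
868: h=10, probe 10,0,1,2 -> slot 2
Table: [989, 417, 868, ∅, 235, ∅, ∅, ∅, ∅, 20, 373]
Lookup 970: h=2, probe 2,3 → slot 3 empty, not found.

2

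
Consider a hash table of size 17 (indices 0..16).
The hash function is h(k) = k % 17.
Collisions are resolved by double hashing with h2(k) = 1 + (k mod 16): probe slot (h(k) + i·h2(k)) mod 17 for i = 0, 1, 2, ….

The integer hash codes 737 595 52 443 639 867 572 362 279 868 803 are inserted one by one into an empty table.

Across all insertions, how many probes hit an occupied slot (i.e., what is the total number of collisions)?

6

Insert 737: h=6, slot 6 empty → index 6.
Insert 595: h=0, slot 0 empty → index 0.
Insert 52: h=1, slot 1 empty → index 1.
Insert 443: h=1, h2=12, slot 1 occupied → index 13.
Insert 639: h=10, slot 10 empty → index 10.
Insert 867: h=0, h2=4, slot 0 occupied → index 4.
Insert 572: h=11, slot 11 empty → index 11.
Insert 362: h=5, slot 5 empty → index 5.
Insert 279: h=7, slot 7 empty → index 7.
Insert 868: h=1, h2=5, slots 1,6,11 occupied → index 16.
Insert 803: h=4, h2=4, slot 4 occupied → index 8.
Table: [595, 52, _, _, 867, 362, 737, 279, 803, _, 639, 572, _, 443, _, _, 868]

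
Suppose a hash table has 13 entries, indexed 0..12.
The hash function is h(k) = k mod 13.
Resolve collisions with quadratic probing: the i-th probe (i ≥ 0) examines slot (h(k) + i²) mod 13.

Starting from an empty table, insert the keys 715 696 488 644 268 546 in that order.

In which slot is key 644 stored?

Insert 715: h=0, slot 0 empty => index 0.
Insert 696: h=7, slot 7 empty => index 7.
Insert 488: h=7, slot 7 occupied => index 8.
Insert 644: h=7, slots 7,8 occupied => index 11.
Insert 268: h=8, slot 8 occupied => index 9.
Insert 546: h=0, slot 0 occupied => index 1.
Table: [715, 546, _, _, _, _, _, 696, 488, 268, _, 644, _]

11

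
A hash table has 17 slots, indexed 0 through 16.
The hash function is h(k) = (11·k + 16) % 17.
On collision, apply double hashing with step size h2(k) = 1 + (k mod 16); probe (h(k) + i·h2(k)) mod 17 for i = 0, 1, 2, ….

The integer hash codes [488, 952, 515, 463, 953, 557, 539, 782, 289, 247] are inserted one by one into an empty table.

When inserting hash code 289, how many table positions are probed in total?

2

488 hashes to 12; slot 12 is free => place at 12.
952 hashes to 16; slot 16 is free => place at 16.
515 hashes to 3; slot 3 is free => place at 3.
463 hashes to 9; slot 9 is free => place at 9.
953 hashes to 10; slot 10 is free => place at 10.
557 hashes to 6; slot 6 is free => place at 6.
539 hashes to 12, h2=12; 12 taken => place at 7.
782 hashes to 16, h2=15; 16 taken => place at 14.
289 hashes to 16, h2=2; 16 taken => place at 1.
247 hashes to 13; slot 13 is free => place at 13.
Table: [., 289, ., 515, ., ., 557, 539, ., 463, 953, ., 488, 247, 782, ., 952]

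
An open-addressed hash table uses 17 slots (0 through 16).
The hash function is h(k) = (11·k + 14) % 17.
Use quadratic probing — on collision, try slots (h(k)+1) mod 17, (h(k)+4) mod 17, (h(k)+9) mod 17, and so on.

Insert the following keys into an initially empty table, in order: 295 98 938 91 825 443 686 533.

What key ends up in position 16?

295: h=12 → slot 12
98: h=4 → slot 4
938: h=13 → slot 13
91: h=12, probe 12,13,16 → slot 16
825: h=11 → slot 11
443: h=8 → slot 8
686: h=12, probe 12,13,16,4,11,3 → slot 3
533: h=12, probe 12,13,16,4,11,3,14 → slot 14
Table: [., ., ., 686, 98, ., ., ., 443, ., ., 825, 295, 938, 533, ., 91]

91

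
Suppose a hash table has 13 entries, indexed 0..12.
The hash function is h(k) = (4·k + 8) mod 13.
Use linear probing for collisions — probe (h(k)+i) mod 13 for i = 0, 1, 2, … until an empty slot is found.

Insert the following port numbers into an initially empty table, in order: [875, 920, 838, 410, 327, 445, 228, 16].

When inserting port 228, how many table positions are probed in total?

Insert 875: h=11, slot 11 empty → index 11.
Insert 920: h=9, slot 9 empty → index 9.
Insert 838: h=6, slot 6 empty → index 6.
Insert 410: h=10, slot 10 empty → index 10.
Insert 327: h=3, slot 3 empty → index 3.
Insert 445: h=7, slot 7 empty → index 7.
Insert 228: h=10, slots 10,11 occupied → index 12.
Insert 16: h=7, slot 7 occupied → index 8.
Table: [-, -, -, 327, -, -, 838, 445, 16, 920, 410, 875, 228]

3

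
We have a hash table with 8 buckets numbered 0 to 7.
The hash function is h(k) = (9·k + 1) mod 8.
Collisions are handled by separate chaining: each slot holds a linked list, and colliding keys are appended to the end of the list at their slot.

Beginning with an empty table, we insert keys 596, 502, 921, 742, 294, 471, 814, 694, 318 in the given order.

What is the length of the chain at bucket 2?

1

596 → bucket 5
502 → bucket 7
921 → bucket 2
742 → bucket 7 (collision)
294 → bucket 7 (collision)
471 → bucket 0
814 → bucket 7 (collision)
694 → bucket 7 (collision)
318 → bucket 7 (collision)
Final buckets:
0: 471
1: —
2: 921
3: —
4: —
5: 596
6: —
7: 502 -> 742 -> 294 -> 814 -> 694 -> 318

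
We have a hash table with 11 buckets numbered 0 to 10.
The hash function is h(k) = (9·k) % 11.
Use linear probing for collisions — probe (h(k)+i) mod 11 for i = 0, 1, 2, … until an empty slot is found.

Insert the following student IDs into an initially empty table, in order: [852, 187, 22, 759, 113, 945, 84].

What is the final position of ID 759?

Insert 852: h=1, slot 1 empty => index 1.
Insert 187: h=0, slot 0 empty => index 0.
Insert 22: h=0, slots 0,1 occupied => index 2.
Insert 759: h=0, slots 0,1,2 occupied => index 3.
Insert 113: h=5, slot 5 empty => index 5.
Insert 945: h=2, slots 2,3 occupied => index 4.
Insert 84: h=8, slot 8 empty => index 8.
Table: [187, 852, 22, 759, 945, 113, _, _, 84, _, _]

3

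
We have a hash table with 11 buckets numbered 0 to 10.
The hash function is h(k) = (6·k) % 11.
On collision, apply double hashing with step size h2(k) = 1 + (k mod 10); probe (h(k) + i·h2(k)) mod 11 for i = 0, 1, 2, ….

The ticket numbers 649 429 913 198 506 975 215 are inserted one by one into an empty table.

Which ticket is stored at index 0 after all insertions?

649: h=0 -> slot 0
429: h=0, h2=10, probe 0,10 -> slot 10
913: h=0, h2=4, probe 0,4 -> slot 4
198: h=0, h2=9, probe 0,9 -> slot 9
506: h=0, h2=7, probe 0,7 -> slot 7
975: h=9, h2=6, probe 9,4,10,5 -> slot 5
215: h=3 -> slot 3
Table: [649, _, _, 215, 913, 975, _, 506, _, 198, 429]

649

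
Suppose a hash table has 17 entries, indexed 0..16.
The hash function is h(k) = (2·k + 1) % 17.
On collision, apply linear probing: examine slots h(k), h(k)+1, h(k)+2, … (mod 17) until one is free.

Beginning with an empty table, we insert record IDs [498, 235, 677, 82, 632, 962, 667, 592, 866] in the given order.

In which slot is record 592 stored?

15

498 hashes to 11; slot 11 is free => place at 11.
235 hashes to 12; slot 12 is free => place at 12.
677 hashes to 12; 12 taken => place at 13.
82 hashes to 12; 12,13 taken => place at 14.
632 hashes to 7; slot 7 is free => place at 7.
962 hashes to 4; slot 4 is free => place at 4.
667 hashes to 9; slot 9 is free => place at 9.
592 hashes to 12; 12,13,14 taken => place at 15.
866 hashes to 16; slot 16 is free => place at 16.
Table: [_, _, _, _, 962, _, _, 632, _, 667, _, 498, 235, 677, 82, 592, 866]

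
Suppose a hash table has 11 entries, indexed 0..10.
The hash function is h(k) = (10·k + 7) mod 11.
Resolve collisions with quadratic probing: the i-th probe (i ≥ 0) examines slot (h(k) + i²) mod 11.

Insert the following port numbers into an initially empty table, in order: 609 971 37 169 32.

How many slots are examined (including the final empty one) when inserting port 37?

609 hashes to 3; slot 3 is free => place at 3.
971 hashes to 4; slot 4 is free => place at 4.
37 hashes to 3; 3,4 taken => place at 7.
169 hashes to 3; 3,4,7 taken => place at 1.
32 hashes to 8; slot 8 is free => place at 8.
Table: [., 169, ., 609, 971, ., ., 37, 32, ., .]

3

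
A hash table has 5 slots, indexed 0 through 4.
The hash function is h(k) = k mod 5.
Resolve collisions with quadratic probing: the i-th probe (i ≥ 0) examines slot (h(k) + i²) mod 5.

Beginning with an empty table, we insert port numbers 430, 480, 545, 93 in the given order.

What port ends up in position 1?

480

430 hashes to 0; slot 0 is free -> place at 0.
480 hashes to 0; 0 taken -> place at 1.
545 hashes to 0; 0,1 taken -> place at 4.
93 hashes to 3; slot 3 is free -> place at 3.
Table: [430, 480, ∅, 93, 545]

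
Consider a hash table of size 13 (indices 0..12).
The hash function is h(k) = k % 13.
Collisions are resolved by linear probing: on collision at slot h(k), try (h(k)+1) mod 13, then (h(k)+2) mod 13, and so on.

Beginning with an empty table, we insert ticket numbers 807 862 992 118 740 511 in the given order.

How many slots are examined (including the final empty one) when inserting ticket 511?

3

807 hashes to 1; slot 1 is free -> place at 1.
862 hashes to 4; slot 4 is free -> place at 4.
992 hashes to 4; 4 taken -> place at 5.
118 hashes to 1; 1 taken -> place at 2.
740 hashes to 12; slot 12 is free -> place at 12.
511 hashes to 4; 4,5 taken -> place at 6.
Table: [_, 807, 118, _, 862, 992, 511, _, _, _, _, _, 740]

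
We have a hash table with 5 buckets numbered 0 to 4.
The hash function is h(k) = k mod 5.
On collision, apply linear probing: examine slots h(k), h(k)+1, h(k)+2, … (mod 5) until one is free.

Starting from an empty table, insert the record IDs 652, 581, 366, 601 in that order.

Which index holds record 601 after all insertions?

4

652: h=2 -> slot 2
581: h=1 -> slot 1
366: h=1, probe 1,2,3 -> slot 3
601: h=1, probe 1,2,3,4 -> slot 4
Table: [_, 581, 652, 366, 601]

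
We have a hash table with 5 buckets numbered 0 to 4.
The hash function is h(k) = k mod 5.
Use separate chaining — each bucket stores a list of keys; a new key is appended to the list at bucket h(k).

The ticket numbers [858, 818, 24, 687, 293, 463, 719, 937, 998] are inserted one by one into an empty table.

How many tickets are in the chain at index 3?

Insert 858: h=3, bucket 3 empty → new chain.
Insert 818: h=3, bucket 3 nonempty → append to chain.
Insert 24: h=4, bucket 4 empty → new chain.
Insert 687: h=2, bucket 2 empty → new chain.
Insert 293: h=3, bucket 3 nonempty → append to chain.
Insert 463: h=3, bucket 3 nonempty → append to chain.
Insert 719: h=4, bucket 4 nonempty → append to chain.
Insert 937: h=2, bucket 2 nonempty → append to chain.
Insert 998: h=3, bucket 3 nonempty → append to chain.
Final buckets:
0: _
1: _
2: 687 -> 937
3: 858 -> 818 -> 293 -> 463 -> 998
4: 24 -> 719

5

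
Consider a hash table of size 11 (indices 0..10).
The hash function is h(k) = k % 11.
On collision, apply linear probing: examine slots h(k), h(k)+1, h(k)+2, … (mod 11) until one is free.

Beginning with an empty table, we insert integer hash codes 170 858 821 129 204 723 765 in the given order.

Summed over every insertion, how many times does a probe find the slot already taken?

170: h=5 → slot 5
858: h=0 → slot 0
821: h=7 → slot 7
129: h=8 → slot 8
204: h=6 → slot 6
723: h=8, probe 8,9 → slot 9
765: h=6, probe 6,7,8,9,10 → slot 10
Table: [858, _, _, _, _, 170, 204, 821, 129, 723, 765]

5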